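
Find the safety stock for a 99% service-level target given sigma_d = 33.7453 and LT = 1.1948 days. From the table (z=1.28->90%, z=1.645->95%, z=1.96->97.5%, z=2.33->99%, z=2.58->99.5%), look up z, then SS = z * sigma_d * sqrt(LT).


From the table, SL = 99% corresponds to z = 2.33
sqrt(LT) = sqrt(1.1948) = 1.0931
SS = 2.33 * 33.7453 * 1.0931 = 85.9442

85.9442 units


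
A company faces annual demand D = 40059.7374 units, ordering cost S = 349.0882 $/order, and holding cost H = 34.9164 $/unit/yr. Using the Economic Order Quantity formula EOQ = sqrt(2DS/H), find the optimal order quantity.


2*D*S = 2 * 40059.7374 * 349.0882 = 27968763.2429
2*D*S/H = 801020.8167
EOQ = sqrt(801020.8167) = 894.9977

894.9977 units


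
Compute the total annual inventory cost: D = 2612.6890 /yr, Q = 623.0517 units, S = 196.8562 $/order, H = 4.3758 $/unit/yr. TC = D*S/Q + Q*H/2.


Ordering cost = D*S/Q = 825.4917
Holding cost = Q*H/2 = 1363.1748
TC = 825.4917 + 1363.1748 = 2188.6665

2188.6665 $/yr


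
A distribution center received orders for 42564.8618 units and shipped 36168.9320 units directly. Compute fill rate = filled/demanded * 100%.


FR = 36168.9320 / 42564.8618 * 100 = 84.9737

84.9737%


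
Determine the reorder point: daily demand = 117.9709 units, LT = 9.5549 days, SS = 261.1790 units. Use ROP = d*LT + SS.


d*LT = 117.9709 * 9.5549 = 1127.2002
ROP = 1127.2002 + 261.1790 = 1388.3792

1388.3792 units


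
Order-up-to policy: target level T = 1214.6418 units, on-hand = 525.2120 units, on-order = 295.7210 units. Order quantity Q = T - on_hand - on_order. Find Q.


Inventory position = OH + OO = 525.2120 + 295.7210 = 820.9330
Q = 1214.6418 - 820.9330 = 393.7088

393.7088 units


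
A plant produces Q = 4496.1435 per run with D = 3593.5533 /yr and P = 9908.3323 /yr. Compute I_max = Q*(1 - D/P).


D/P = 0.3627
1 - D/P = 0.6373
I_max = 4496.1435 * 0.6373 = 2865.4825

2865.4825 units


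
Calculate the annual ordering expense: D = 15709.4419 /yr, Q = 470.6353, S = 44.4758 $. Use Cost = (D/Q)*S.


Number of orders = D/Q = 33.3792
Cost = 33.3792 * 44.4758 = 1484.5678

1484.5678 $/yr


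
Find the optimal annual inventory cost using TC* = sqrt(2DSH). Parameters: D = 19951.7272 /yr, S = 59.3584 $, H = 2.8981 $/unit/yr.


2*D*S*H = 6864454.7523
TC* = sqrt(6864454.7523) = 2620.0104

2620.0104 $/yr


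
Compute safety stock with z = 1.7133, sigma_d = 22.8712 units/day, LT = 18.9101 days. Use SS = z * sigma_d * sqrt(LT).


sqrt(LT) = sqrt(18.9101) = 4.3486
SS = 1.7133 * 22.8712 * 4.3486 = 170.3999

170.3999 units


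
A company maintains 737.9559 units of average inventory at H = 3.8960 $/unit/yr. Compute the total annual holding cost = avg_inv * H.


Cost = 737.9559 * 3.8960 = 2875.0762

2875.0762 $/yr


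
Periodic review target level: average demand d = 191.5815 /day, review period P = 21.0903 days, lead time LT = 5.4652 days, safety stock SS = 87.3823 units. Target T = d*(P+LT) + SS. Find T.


P + LT = 26.5555
d*(P+LT) = 191.5815 * 26.5555 = 5087.5425
T = 5087.5425 + 87.3823 = 5174.9248

5174.9248 units


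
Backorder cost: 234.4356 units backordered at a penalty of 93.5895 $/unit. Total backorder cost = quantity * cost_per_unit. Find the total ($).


Total = 234.4356 * 93.5895 = 21940.7106

21940.7106 $


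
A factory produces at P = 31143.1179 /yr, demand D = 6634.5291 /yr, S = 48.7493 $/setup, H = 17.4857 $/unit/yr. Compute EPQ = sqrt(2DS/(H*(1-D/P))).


1 - D/P = 1 - 0.2130 = 0.7870
H*(1-D/P) = 13.7607
2DS = 646857.2989
EPQ = sqrt(47007.7262) = 216.8127

216.8127 units


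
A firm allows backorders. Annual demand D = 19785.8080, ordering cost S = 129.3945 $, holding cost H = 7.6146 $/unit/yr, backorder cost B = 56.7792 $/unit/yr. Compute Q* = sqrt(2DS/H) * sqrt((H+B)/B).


sqrt(2DS/H) = 820.0234
sqrt((H+B)/B) = 1.0649
Q* = 820.0234 * 1.0649 = 873.2803

873.2803 units


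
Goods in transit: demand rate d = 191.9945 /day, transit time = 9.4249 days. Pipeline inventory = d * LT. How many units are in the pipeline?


Pipeline = 191.9945 * 9.4249 = 1809.5290

1809.5290 units


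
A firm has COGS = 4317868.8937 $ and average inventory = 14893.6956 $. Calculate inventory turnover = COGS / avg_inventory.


Turnover = 4317868.8937 / 14893.6956 = 289.9125

289.9125


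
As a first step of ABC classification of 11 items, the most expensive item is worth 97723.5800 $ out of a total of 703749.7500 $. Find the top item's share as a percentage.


Top item = 97723.5800
Total = 703749.7500
Percentage = 97723.5800 / 703749.7500 * 100 = 13.8861

13.8861%


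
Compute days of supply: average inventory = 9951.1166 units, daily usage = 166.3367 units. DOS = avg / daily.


DOS = 9951.1166 / 166.3367 = 59.8251

59.8251 days


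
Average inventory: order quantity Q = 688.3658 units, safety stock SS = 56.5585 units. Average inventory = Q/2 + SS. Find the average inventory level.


Q/2 = 344.1829
Avg = 344.1829 + 56.5585 = 400.7414

400.7414 units


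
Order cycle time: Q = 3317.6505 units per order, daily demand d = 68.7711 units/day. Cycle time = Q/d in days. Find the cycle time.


Cycle = 3317.6505 / 68.7711 = 48.2419

48.2419 days


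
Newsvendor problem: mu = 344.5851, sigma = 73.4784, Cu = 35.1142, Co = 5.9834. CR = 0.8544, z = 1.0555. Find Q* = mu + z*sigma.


CR = Cu/(Cu+Co) = 35.1142/(35.1142+5.9834) = 0.8544
z = 1.0555
Q* = 344.5851 + 1.0555 * 73.4784 = 422.1416

422.1416 units


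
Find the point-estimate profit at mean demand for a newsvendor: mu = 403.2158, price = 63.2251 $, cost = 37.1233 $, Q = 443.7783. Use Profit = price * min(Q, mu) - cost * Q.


Sales at mu = min(443.7783, 403.2158) = 403.2158
Revenue = 63.2251 * 403.2158 = 25493.3593
Total cost = 37.1233 * 443.7783 = 16474.5150
Profit = 25493.3593 - 16474.5150 = 9018.8443

9018.8443 $


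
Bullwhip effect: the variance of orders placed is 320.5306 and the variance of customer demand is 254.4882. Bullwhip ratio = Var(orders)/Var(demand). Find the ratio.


BW = 320.5306 / 254.4882 = 1.2595

1.2595


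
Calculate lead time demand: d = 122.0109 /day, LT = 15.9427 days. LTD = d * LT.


LTD = 122.0109 * 15.9427 = 1945.1832

1945.1832 units


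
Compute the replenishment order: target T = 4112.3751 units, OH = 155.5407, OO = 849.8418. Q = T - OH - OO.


Inventory position = OH + OO = 155.5407 + 849.8418 = 1005.3825
Q = 4112.3751 - 1005.3825 = 3106.9926

3106.9926 units


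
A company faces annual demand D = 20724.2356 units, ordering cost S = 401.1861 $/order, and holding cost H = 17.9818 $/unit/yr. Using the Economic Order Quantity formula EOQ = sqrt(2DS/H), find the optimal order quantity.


2*D*S = 2 * 20724.2356 * 401.1861 = 16628550.5117
2*D*S/H = 924743.3801
EOQ = sqrt(924743.3801) = 961.6358

961.6358 units


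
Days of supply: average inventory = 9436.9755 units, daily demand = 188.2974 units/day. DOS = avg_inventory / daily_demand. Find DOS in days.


DOS = 9436.9755 / 188.2974 = 50.1174

50.1174 days


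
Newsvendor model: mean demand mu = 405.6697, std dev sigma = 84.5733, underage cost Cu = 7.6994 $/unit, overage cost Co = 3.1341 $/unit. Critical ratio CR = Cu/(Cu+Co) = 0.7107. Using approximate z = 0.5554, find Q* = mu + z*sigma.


CR = Cu/(Cu+Co) = 7.6994/(7.6994+3.1341) = 0.7107
z = 0.5554
Q* = 405.6697 + 0.5554 * 84.5733 = 452.6417

452.6417 units


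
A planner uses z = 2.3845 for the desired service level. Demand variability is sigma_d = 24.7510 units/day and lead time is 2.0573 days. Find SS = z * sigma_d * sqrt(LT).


sqrt(LT) = sqrt(2.0573) = 1.4343
SS = 2.3845 * 24.7510 * 1.4343 = 84.6523

84.6523 units


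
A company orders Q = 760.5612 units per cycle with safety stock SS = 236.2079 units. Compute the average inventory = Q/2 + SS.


Q/2 = 380.2806
Avg = 380.2806 + 236.2079 = 616.4885

616.4885 units


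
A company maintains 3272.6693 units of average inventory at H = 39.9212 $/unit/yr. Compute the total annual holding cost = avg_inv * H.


Cost = 3272.6693 * 39.9212 = 130648.8857

130648.8857 $/yr


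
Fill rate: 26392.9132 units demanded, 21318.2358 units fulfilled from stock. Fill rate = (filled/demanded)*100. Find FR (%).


FR = 21318.2358 / 26392.9132 * 100 = 80.7726

80.7726%


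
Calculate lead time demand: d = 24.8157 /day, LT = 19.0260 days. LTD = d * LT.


LTD = 24.8157 * 19.0260 = 472.1435

472.1435 units


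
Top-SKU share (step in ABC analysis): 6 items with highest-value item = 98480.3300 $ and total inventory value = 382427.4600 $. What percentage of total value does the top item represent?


Top item = 98480.3300
Total = 382427.4600
Percentage = 98480.3300 / 382427.4600 * 100 = 25.7514

25.7514%


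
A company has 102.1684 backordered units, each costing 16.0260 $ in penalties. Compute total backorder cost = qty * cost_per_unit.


Total = 102.1684 * 16.0260 = 1637.3508

1637.3508 $


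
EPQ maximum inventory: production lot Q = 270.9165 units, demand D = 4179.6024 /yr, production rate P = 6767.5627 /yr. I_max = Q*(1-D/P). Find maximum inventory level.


D/P = 0.6176
1 - D/P = 0.3824
I_max = 270.9165 * 0.3824 = 103.6002

103.6002 units


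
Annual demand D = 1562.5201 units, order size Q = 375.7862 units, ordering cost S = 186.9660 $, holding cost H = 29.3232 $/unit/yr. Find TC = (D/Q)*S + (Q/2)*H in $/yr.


Ordering cost = D*S/Q = 777.4052
Holding cost = Q*H/2 = 5509.6269
TC = 777.4052 + 5509.6269 = 6287.0321

6287.0321 $/yr


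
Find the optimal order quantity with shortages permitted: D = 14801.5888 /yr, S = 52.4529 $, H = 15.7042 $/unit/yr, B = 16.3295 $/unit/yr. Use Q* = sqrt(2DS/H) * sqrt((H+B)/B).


sqrt(2DS/H) = 314.4460
sqrt((H+B)/B) = 1.4006
Q* = 314.4460 * 1.4006 = 440.4160

440.4160 units


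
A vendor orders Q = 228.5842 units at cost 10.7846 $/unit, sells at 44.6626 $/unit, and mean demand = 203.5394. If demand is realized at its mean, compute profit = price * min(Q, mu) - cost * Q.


Sales at mu = min(228.5842, 203.5394) = 203.5394
Revenue = 44.6626 * 203.5394 = 9090.5988
Total cost = 10.7846 * 228.5842 = 2465.1892
Profit = 9090.5988 - 2465.1892 = 6625.4096

6625.4096 $


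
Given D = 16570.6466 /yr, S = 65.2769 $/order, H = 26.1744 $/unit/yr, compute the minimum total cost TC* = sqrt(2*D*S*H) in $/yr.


2*D*S*H = 56624673.0721
TC* = sqrt(56624673.0721) = 7524.9367

7524.9367 $/yr


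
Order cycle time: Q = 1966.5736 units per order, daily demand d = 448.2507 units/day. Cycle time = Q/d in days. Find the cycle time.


Cycle = 1966.5736 / 448.2507 = 4.3872

4.3872 days


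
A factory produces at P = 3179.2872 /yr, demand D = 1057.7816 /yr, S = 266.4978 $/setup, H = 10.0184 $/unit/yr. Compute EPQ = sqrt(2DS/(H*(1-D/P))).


1 - D/P = 1 - 0.3327 = 0.6673
H*(1-D/P) = 6.6852
2DS = 563792.9386
EPQ = sqrt(84334.8047) = 290.4046

290.4046 units


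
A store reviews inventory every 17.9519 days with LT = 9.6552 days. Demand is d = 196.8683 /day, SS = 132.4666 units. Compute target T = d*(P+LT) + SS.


P + LT = 27.6071
d*(P+LT) = 196.8683 * 27.6071 = 5434.9628
T = 5434.9628 + 132.4666 = 5567.4294

5567.4294 units


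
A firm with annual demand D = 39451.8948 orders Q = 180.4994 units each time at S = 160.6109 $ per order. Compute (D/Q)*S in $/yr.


Number of orders = D/Q = 218.5708
Cost = 218.5708 * 160.6109 = 35104.8498

35104.8498 $/yr


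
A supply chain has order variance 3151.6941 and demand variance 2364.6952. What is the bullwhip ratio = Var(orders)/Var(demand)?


BW = 3151.6941 / 2364.6952 = 1.3328

1.3328


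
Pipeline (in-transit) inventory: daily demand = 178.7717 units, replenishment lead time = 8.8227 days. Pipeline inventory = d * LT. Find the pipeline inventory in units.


Pipeline = 178.7717 * 8.8227 = 1577.2491

1577.2491 units


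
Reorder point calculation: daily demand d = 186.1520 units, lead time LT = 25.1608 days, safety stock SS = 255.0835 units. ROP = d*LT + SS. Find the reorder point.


d*LT = 186.1520 * 25.1608 = 4683.7332
ROP = 4683.7332 + 255.0835 = 4938.8167

4938.8167 units


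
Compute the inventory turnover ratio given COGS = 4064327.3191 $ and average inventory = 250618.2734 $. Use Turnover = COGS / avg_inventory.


Turnover = 4064327.3191 / 250618.2734 = 16.2172

16.2172


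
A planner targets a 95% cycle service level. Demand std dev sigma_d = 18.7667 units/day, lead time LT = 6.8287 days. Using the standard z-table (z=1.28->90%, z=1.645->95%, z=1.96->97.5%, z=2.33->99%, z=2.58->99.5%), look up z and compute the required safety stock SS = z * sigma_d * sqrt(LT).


From the table, SL = 95% corresponds to z = 1.645
sqrt(LT) = sqrt(6.8287) = 2.6132
SS = 1.645 * 18.7667 * 2.6132 = 80.6720

80.6720 units


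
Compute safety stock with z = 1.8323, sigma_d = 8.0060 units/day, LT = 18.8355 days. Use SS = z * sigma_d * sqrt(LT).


sqrt(LT) = sqrt(18.8355) = 4.3400
SS = 1.8323 * 8.0060 * 4.3400 = 63.6650

63.6650 units


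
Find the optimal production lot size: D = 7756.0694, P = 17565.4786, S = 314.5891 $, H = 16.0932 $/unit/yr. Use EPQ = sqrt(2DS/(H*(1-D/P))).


1 - D/P = 1 - 0.4416 = 0.5584
H*(1-D/P) = 8.9872
2DS = 4879949.7842
EPQ = sqrt(542987.8106) = 736.8771

736.8771 units


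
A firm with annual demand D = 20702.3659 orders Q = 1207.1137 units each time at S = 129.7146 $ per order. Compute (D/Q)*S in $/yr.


Number of orders = D/Q = 17.1503
Cost = 17.1503 * 129.7146 = 2224.6447

2224.6447 $/yr


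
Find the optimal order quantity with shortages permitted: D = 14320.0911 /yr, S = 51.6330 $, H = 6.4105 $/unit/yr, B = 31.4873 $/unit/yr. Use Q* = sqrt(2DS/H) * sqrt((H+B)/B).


sqrt(2DS/H) = 480.2923
sqrt((H+B)/B) = 1.0971
Q* = 480.2923 * 1.0971 = 526.9203

526.9203 units


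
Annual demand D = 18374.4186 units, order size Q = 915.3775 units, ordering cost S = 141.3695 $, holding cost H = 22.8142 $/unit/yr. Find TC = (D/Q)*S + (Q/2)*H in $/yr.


Ordering cost = D*S/Q = 2837.7171
Holding cost = Q*H/2 = 10441.8027
TC = 2837.7171 + 10441.8027 = 13279.5198

13279.5198 $/yr


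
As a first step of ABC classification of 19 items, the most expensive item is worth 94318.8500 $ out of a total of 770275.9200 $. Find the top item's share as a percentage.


Top item = 94318.8500
Total = 770275.9200
Percentage = 94318.8500 / 770275.9200 * 100 = 12.2448

12.2448%


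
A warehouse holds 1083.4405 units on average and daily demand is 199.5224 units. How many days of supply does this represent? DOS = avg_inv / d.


DOS = 1083.4405 / 199.5224 = 5.4302

5.4302 days


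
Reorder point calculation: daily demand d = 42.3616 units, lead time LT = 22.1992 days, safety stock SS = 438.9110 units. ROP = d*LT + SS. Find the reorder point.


d*LT = 42.3616 * 22.1992 = 940.3936
ROP = 940.3936 + 438.9110 = 1379.3046

1379.3046 units


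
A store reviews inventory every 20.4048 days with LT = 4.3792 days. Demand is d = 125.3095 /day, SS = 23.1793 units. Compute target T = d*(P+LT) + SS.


P + LT = 24.7840
d*(P+LT) = 125.3095 * 24.7840 = 3105.6706
T = 3105.6706 + 23.1793 = 3128.8499

3128.8499 units


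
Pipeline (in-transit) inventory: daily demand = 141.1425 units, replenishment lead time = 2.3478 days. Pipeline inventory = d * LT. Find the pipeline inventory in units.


Pipeline = 141.1425 * 2.3478 = 331.3744

331.3744 units


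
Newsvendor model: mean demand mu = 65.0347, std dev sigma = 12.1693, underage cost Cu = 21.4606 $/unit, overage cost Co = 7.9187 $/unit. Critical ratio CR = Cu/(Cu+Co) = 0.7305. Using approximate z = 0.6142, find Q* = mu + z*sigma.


CR = Cu/(Cu+Co) = 21.4606/(21.4606+7.9187) = 0.7305
z = 0.6142
Q* = 65.0347 + 0.6142 * 12.1693 = 72.5091

72.5091 units


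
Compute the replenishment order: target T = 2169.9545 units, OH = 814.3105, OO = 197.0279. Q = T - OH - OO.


Inventory position = OH + OO = 814.3105 + 197.0279 = 1011.3384
Q = 2169.9545 - 1011.3384 = 1158.6161

1158.6161 units


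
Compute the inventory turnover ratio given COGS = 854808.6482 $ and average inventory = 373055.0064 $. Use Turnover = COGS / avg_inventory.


Turnover = 854808.6482 / 373055.0064 = 2.2914

2.2914


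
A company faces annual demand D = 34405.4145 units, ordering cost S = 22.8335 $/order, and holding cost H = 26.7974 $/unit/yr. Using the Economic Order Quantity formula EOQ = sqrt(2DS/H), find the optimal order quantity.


2*D*S = 2 * 34405.4145 * 22.8335 = 1571192.0640
2*D*S/H = 58632.2578
EOQ = sqrt(58632.2578) = 242.1410

242.1410 units


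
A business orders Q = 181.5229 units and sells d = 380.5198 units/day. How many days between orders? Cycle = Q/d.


Cycle = 181.5229 / 380.5198 = 0.4770

0.4770 days


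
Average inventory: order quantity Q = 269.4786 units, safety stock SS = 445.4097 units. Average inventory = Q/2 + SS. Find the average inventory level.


Q/2 = 134.7393
Avg = 134.7393 + 445.4097 = 580.1490

580.1490 units


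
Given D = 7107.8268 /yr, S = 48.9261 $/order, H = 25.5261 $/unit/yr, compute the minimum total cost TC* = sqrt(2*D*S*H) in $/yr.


2*D*S*H = 17753823.4652
TC* = sqrt(17753823.4652) = 4213.5286

4213.5286 $/yr


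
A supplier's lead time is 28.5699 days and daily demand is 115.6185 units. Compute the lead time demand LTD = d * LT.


LTD = 115.6185 * 28.5699 = 3303.2090

3303.2090 units


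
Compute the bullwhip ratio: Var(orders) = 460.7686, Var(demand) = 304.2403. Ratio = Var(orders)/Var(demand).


BW = 460.7686 / 304.2403 = 1.5145

1.5145


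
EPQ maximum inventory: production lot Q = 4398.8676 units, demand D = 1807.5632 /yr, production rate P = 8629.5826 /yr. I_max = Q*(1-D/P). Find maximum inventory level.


D/P = 0.2095
1 - D/P = 0.7905
I_max = 4398.8676 * 0.7905 = 3477.4753

3477.4753 units


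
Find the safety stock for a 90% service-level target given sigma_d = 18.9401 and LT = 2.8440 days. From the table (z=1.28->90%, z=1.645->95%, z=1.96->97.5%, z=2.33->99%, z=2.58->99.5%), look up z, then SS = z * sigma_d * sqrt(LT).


From the table, SL = 90% corresponds to z = 1.28
sqrt(LT) = sqrt(2.8440) = 1.6864
SS = 1.28 * 18.9401 * 1.6864 = 40.8843

40.8843 units


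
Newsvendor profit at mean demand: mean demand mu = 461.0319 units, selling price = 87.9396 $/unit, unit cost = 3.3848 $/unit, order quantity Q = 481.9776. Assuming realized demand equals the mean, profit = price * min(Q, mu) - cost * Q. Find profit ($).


Sales at mu = min(481.9776, 461.0319) = 461.0319
Revenue = 87.9396 * 461.0319 = 40542.9609
Total cost = 3.3848 * 481.9776 = 1631.3978
Profit = 40542.9609 - 1631.3978 = 38911.5631

38911.5631 $


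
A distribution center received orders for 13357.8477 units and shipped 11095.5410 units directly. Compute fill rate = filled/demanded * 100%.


FR = 11095.5410 / 13357.8477 * 100 = 83.0638

83.0638%


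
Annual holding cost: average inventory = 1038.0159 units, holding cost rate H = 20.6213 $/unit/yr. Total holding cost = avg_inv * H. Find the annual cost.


Cost = 1038.0159 * 20.6213 = 21405.2373

21405.2373 $/yr


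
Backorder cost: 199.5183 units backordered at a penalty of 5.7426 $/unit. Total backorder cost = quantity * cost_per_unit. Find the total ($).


Total = 199.5183 * 5.7426 = 1145.7538

1145.7538 $


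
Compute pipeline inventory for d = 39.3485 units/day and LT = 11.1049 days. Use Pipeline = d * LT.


Pipeline = 39.3485 * 11.1049 = 436.9612

436.9612 units


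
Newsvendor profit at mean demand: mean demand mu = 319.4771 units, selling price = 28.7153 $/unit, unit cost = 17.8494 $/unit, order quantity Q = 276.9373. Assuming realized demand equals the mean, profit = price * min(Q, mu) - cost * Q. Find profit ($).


Sales at mu = min(276.9373, 319.4771) = 276.9373
Revenue = 28.7153 * 276.9373 = 7952.3377
Total cost = 17.8494 * 276.9373 = 4943.1646
Profit = 7952.3377 - 4943.1646 = 3009.1730

3009.1730 $


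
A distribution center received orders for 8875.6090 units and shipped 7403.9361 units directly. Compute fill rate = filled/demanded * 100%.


FR = 7403.9361 / 8875.6090 * 100 = 83.4189

83.4189%


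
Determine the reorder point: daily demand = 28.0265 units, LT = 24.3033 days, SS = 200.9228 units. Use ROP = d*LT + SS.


d*LT = 28.0265 * 24.3033 = 681.1364
ROP = 681.1364 + 200.9228 = 882.0592

882.0592 units


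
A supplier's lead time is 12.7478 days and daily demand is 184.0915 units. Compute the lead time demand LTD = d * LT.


LTD = 184.0915 * 12.7478 = 2346.7616

2346.7616 units


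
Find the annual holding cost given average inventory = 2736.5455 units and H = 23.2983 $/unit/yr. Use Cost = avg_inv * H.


Cost = 2736.5455 * 23.2983 = 63756.8580

63756.8580 $/yr


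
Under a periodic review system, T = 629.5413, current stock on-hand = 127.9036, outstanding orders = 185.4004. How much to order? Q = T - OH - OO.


Inventory position = OH + OO = 127.9036 + 185.4004 = 313.3040
Q = 629.5413 - 313.3040 = 316.2373

316.2373 units


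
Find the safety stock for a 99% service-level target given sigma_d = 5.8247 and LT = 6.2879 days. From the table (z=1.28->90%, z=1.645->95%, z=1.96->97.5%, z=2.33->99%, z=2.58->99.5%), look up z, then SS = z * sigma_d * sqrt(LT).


From the table, SL = 99% corresponds to z = 2.33
sqrt(LT) = sqrt(6.2879) = 2.5076
SS = 2.33 * 5.8247 * 2.5076 = 34.0316

34.0316 units


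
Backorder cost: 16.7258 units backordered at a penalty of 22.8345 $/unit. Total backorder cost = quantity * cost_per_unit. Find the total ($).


Total = 16.7258 * 22.8345 = 381.9253

381.9253 $


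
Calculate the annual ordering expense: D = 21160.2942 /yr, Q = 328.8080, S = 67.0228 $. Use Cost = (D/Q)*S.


Number of orders = D/Q = 64.3546
Cost = 64.3546 * 67.0228 = 4313.2228

4313.2228 $/yr


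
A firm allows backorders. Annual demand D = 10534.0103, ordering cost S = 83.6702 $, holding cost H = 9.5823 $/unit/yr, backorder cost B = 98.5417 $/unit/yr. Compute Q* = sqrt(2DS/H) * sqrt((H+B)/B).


sqrt(2DS/H) = 428.9063
sqrt((H+B)/B) = 1.0475
Q* = 428.9063 * 1.0475 = 449.2762

449.2762 units


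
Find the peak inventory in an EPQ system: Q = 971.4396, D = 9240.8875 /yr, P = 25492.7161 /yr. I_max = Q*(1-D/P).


D/P = 0.3625
1 - D/P = 0.6375
I_max = 971.4396 * 0.6375 = 619.3012

619.3012 units


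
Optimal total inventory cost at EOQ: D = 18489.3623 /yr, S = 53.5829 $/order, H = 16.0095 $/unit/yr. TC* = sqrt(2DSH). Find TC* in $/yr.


2*D*S*H = 31721660.3973
TC* = sqrt(31721660.3973) = 5632.1985

5632.1985 $/yr


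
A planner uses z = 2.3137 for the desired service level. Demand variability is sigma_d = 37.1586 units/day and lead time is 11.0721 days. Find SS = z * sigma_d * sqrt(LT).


sqrt(LT) = sqrt(11.0721) = 3.3275
SS = 2.3137 * 37.1586 * 3.3275 = 286.0760

286.0760 units


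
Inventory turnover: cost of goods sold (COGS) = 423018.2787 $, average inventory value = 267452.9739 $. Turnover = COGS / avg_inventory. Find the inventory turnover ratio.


Turnover = 423018.2787 / 267452.9739 = 1.5817

1.5817


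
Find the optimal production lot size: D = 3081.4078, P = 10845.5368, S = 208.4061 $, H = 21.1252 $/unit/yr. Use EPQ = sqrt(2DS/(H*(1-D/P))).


1 - D/P = 1 - 0.2841 = 0.7159
H*(1-D/P) = 15.1232
2DS = 1284368.3642
EPQ = sqrt(84927.2537) = 291.4228

291.4228 units


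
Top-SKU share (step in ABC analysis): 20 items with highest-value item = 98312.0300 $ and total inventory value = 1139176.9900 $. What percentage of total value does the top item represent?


Top item = 98312.0300
Total = 1139176.9900
Percentage = 98312.0300 / 1139176.9900 * 100 = 8.6301

8.6301%


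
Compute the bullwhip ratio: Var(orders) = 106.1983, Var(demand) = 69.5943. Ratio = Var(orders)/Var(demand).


BW = 106.1983 / 69.5943 = 1.5260

1.5260


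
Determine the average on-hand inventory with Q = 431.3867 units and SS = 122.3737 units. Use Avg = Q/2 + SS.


Q/2 = 215.6934
Avg = 215.6934 + 122.3737 = 338.0670

338.0670 units


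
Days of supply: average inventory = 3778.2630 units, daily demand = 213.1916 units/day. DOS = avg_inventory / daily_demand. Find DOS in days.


DOS = 3778.2630 / 213.1916 = 17.7224

17.7224 days


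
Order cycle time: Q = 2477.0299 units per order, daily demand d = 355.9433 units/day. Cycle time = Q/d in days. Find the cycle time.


Cycle = 2477.0299 / 355.9433 = 6.9591

6.9591 days


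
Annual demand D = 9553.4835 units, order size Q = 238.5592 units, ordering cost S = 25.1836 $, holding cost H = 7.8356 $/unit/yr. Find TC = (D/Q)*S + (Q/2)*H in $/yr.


Ordering cost = D*S/Q = 1008.5174
Holding cost = Q*H/2 = 934.6272
TC = 1008.5174 + 934.6272 = 1943.1446

1943.1446 $/yr


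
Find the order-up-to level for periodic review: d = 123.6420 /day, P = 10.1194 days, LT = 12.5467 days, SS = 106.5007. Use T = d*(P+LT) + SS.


P + LT = 22.6661
d*(P+LT) = 123.6420 * 22.6661 = 2802.4819
T = 2802.4819 + 106.5007 = 2908.9826

2908.9826 units


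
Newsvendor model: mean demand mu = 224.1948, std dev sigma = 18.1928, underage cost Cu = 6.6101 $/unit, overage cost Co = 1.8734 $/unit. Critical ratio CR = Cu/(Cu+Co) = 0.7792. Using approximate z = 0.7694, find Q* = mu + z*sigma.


CR = Cu/(Cu+Co) = 6.6101/(6.6101+1.8734) = 0.7792
z = 0.7694
Q* = 224.1948 + 0.7694 * 18.1928 = 238.1923

238.1923 units


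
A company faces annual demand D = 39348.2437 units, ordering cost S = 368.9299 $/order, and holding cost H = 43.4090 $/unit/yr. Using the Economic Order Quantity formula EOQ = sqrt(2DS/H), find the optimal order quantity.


2*D*S = 2 * 39348.2437 * 368.9299 = 29033487.2268
2*D*S/H = 668835.6614
EOQ = sqrt(668835.6614) = 817.8237

817.8237 units


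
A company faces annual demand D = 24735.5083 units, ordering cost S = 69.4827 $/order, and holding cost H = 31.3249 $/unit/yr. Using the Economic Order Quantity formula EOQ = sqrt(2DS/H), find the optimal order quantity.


2*D*S = 2 * 24735.5083 * 69.4827 = 3437379.8051
2*D*S/H = 109733.1454
EOQ = sqrt(109733.1454) = 331.2599

331.2599 units


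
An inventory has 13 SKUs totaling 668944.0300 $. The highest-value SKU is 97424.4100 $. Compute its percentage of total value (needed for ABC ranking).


Top item = 97424.4100
Total = 668944.0300
Percentage = 97424.4100 / 668944.0300 * 100 = 14.5639

14.5639%


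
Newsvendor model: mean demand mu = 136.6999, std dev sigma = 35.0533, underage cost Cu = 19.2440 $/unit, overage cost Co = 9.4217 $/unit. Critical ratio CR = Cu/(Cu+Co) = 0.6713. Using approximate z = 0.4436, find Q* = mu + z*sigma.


CR = Cu/(Cu+Co) = 19.2440/(19.2440+9.4217) = 0.6713
z = 0.4436
Q* = 136.6999 + 0.4436 * 35.0533 = 152.2495

152.2495 units


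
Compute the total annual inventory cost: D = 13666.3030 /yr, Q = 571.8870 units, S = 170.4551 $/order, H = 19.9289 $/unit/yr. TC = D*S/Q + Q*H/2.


Ordering cost = D*S/Q = 4073.3415
Holding cost = Q*H/2 = 5698.5394
TC = 4073.3415 + 5698.5394 = 9771.8809

9771.8809 $/yr


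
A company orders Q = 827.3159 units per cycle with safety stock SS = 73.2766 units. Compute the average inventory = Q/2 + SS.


Q/2 = 413.6580
Avg = 413.6580 + 73.2766 = 486.9346

486.9346 units


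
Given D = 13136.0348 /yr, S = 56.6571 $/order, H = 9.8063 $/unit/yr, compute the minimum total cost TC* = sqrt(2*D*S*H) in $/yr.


2*D*S*H = 14596670.4359
TC* = sqrt(14596670.4359) = 3820.5589

3820.5589 $/yr


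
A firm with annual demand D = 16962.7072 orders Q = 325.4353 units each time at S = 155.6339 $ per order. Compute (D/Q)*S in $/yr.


Number of orders = D/Q = 52.1231
Cost = 52.1231 * 155.6339 = 8112.1264

8112.1264 $/yr


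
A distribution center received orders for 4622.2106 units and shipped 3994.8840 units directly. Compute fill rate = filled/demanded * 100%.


FR = 3994.8840 / 4622.2106 * 100 = 86.4280

86.4280%


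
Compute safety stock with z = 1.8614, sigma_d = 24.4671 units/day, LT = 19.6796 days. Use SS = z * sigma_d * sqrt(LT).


sqrt(LT) = sqrt(19.6796) = 4.4362
SS = 1.8614 * 24.4671 * 4.4362 = 202.0367

202.0367 units


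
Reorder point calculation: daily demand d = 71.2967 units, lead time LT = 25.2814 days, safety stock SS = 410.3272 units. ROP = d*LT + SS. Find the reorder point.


d*LT = 71.2967 * 25.2814 = 1802.4804
ROP = 1802.4804 + 410.3272 = 2212.8076

2212.8076 units


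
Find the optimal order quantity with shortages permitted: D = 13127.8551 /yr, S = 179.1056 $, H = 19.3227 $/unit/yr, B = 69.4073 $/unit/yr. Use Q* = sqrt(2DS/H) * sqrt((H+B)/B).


sqrt(2DS/H) = 493.3244
sqrt((H+B)/B) = 1.1307
Q* = 493.3244 * 1.1307 = 557.7829

557.7829 units


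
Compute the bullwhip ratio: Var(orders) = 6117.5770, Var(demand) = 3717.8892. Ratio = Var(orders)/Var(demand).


BW = 6117.5770 / 3717.8892 = 1.6454

1.6454


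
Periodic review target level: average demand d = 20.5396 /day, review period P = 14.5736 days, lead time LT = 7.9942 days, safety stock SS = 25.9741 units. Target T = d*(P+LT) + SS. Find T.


P + LT = 22.5678
d*(P+LT) = 20.5396 * 22.5678 = 463.5336
T = 463.5336 + 25.9741 = 489.5077

489.5077 units


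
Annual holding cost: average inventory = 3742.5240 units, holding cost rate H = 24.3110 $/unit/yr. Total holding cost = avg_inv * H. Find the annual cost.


Cost = 3742.5240 * 24.3110 = 90984.5010

90984.5010 $/yr


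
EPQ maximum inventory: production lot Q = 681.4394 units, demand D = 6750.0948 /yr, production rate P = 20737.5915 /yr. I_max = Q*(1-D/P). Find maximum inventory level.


D/P = 0.3255
1 - D/P = 0.6745
I_max = 681.4394 * 0.6745 = 459.6306

459.6306 units


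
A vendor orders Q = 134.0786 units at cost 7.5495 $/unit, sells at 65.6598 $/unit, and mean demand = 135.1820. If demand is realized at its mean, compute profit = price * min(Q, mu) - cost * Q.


Sales at mu = min(134.0786, 135.1820) = 134.0786
Revenue = 65.6598 * 134.0786 = 8803.5741
Total cost = 7.5495 * 134.0786 = 1012.2264
Profit = 8803.5741 - 1012.2264 = 7791.3477

7791.3477 $


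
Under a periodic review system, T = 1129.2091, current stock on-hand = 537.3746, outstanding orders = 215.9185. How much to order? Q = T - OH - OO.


Inventory position = OH + OO = 537.3746 + 215.9185 = 753.2931
Q = 1129.2091 - 753.2931 = 375.9160

375.9160 units


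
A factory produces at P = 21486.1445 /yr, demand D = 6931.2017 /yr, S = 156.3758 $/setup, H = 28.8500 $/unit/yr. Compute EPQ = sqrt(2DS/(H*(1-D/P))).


1 - D/P = 1 - 0.3226 = 0.6774
H*(1-D/P) = 19.5433
2DS = 2167744.4216
EPQ = sqrt(110920.0991) = 333.0467

333.0467 units


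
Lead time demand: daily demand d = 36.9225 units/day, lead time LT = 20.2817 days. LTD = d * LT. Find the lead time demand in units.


LTD = 36.9225 * 20.2817 = 748.8511

748.8511 units


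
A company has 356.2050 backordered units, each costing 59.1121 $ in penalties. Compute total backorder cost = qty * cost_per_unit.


Total = 356.2050 * 59.1121 = 21056.0256

21056.0256 $


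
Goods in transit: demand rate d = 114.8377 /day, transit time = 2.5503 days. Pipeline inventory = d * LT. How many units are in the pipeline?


Pipeline = 114.8377 * 2.5503 = 292.8706

292.8706 units


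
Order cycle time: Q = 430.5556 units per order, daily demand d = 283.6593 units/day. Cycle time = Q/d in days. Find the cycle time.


Cycle = 430.5556 / 283.6593 = 1.5179

1.5179 days


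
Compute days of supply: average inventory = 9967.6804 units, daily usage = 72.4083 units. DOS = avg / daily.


DOS = 9967.6804 / 72.4083 = 137.6594

137.6594 days


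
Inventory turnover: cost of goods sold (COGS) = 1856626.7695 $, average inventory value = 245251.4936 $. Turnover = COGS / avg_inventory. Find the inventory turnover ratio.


Turnover = 1856626.7695 / 245251.4936 = 7.5703

7.5703


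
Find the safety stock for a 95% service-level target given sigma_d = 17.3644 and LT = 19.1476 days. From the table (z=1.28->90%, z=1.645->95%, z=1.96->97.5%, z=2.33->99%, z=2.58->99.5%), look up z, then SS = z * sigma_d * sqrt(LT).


From the table, SL = 95% corresponds to z = 1.645
sqrt(LT) = sqrt(19.1476) = 4.3758
SS = 1.645 * 17.3644 * 4.3758 = 124.9922

124.9922 units


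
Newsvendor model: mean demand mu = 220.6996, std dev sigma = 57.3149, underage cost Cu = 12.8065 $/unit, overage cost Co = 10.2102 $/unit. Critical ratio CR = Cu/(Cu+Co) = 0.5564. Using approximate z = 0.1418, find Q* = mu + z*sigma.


CR = Cu/(Cu+Co) = 12.8065/(12.8065+10.2102) = 0.5564
z = 0.1418
Q* = 220.6996 + 0.1418 * 57.3149 = 228.8269

228.8269 units


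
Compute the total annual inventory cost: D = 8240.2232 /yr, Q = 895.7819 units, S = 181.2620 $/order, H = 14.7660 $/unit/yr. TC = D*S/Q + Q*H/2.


Ordering cost = D*S/Q = 1667.4141
Holding cost = Q*H/2 = 6613.5578
TC = 1667.4141 + 6613.5578 = 8280.9718

8280.9718 $/yr


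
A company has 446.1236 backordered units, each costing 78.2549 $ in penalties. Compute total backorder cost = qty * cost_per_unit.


Total = 446.1236 * 78.2549 = 34911.3577

34911.3577 $


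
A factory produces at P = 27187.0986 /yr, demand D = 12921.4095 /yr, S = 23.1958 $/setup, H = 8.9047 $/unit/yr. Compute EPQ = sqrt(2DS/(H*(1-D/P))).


1 - D/P = 1 - 0.4753 = 0.5247
H*(1-D/P) = 4.6725
2DS = 599444.8610
EPQ = sqrt(128292.1419) = 358.1789

358.1789 units


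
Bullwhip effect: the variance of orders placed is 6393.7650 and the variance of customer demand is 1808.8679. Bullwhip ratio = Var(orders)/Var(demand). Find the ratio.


BW = 6393.7650 / 1808.8679 = 3.5347

3.5347


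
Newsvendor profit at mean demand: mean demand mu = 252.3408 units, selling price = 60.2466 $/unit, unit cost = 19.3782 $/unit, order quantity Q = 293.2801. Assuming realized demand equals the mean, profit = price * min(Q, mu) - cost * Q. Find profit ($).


Sales at mu = min(293.2801, 252.3408) = 252.3408
Revenue = 60.2466 * 252.3408 = 15202.6752
Total cost = 19.3782 * 293.2801 = 5683.2404
Profit = 15202.6752 - 5683.2404 = 9519.4348

9519.4348 $


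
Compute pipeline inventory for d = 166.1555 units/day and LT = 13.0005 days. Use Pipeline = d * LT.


Pipeline = 166.1555 * 13.0005 = 2160.1046

2160.1046 units


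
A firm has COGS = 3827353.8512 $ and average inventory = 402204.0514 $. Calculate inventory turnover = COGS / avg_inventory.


Turnover = 3827353.8512 / 402204.0514 = 9.5160

9.5160


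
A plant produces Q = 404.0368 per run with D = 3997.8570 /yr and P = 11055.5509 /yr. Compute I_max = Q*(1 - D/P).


D/P = 0.3616
1 - D/P = 0.6384
I_max = 404.0368 * 0.6384 = 257.9309

257.9309 units


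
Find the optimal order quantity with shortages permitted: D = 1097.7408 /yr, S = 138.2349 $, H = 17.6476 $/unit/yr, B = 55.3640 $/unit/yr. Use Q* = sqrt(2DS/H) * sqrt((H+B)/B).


sqrt(2DS/H) = 131.1387
sqrt((H+B)/B) = 1.1484
Q* = 131.1387 * 1.1484 = 150.5959

150.5959 units


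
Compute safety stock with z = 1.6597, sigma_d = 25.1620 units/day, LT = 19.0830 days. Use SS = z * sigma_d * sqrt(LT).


sqrt(LT) = sqrt(19.0830) = 4.3684
SS = 1.6597 * 25.1620 * 4.3684 = 182.4308

182.4308 units


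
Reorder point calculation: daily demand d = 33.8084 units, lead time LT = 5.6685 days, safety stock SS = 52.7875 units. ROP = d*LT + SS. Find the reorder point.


d*LT = 33.8084 * 5.6685 = 191.6429
ROP = 191.6429 + 52.7875 = 244.4304

244.4304 units


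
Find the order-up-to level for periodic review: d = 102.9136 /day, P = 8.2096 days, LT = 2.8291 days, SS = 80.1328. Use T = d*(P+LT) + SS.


P + LT = 11.0387
d*(P+LT) = 102.9136 * 11.0387 = 1136.0324
T = 1136.0324 + 80.1328 = 1216.1652

1216.1652 units


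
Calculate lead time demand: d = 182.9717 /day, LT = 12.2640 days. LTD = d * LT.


LTD = 182.9717 * 12.2640 = 2243.9649

2243.9649 units


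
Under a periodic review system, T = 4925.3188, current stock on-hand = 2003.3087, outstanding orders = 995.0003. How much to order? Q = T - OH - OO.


Inventory position = OH + OO = 2003.3087 + 995.0003 = 2998.3090
Q = 4925.3188 - 2998.3090 = 1927.0098

1927.0098 units


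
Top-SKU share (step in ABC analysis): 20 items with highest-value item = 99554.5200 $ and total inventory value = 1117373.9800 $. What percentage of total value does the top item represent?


Top item = 99554.5200
Total = 1117373.9800
Percentage = 99554.5200 / 1117373.9800 * 100 = 8.9097

8.9097%


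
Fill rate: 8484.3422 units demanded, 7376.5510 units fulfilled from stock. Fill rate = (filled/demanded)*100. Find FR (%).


FR = 7376.5510 / 8484.3422 * 100 = 86.9431

86.9431%


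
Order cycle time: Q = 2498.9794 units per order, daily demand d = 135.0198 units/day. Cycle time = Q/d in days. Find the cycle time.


Cycle = 2498.9794 / 135.0198 = 18.5082

18.5082 days


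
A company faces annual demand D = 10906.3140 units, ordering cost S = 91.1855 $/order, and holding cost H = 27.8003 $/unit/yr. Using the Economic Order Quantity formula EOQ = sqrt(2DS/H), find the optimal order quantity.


2*D*S = 2 * 10906.3140 * 91.1855 = 1988995.3905
2*D*S/H = 71545.8247
EOQ = sqrt(71545.8247) = 267.4805

267.4805 units


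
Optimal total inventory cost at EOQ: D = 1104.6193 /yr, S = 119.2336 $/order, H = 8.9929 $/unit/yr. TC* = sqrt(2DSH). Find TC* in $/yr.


2*D*S*H = 2368868.9940
TC* = sqrt(2368868.9940) = 1539.1131

1539.1131 $/yr


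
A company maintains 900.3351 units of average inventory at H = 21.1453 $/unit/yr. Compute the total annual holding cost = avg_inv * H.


Cost = 900.3351 * 21.1453 = 19037.8558

19037.8558 $/yr


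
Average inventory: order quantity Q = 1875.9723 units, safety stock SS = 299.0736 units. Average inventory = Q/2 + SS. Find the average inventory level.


Q/2 = 937.9861
Avg = 937.9861 + 299.0736 = 1237.0597

1237.0597 units


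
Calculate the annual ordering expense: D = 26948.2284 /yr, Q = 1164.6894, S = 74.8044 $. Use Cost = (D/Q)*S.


Number of orders = D/Q = 23.1377
Cost = 23.1377 * 74.8044 = 1730.8014

1730.8014 $/yr


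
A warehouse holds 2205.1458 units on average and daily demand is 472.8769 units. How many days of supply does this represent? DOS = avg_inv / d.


DOS = 2205.1458 / 472.8769 = 4.6633

4.6633 days


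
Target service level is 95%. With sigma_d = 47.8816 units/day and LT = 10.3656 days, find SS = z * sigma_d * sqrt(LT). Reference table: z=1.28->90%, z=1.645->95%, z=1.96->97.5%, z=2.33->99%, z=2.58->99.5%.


From the table, SL = 95% corresponds to z = 1.645
sqrt(LT) = sqrt(10.3656) = 3.2196
SS = 1.645 * 47.8816 * 3.2196 = 253.5898

253.5898 units


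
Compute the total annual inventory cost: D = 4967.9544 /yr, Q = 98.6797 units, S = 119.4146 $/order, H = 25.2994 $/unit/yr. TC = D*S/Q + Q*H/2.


Ordering cost = D*S/Q = 6011.8372
Holding cost = Q*H/2 = 1248.2686
TC = 6011.8372 + 1248.2686 = 7260.1058

7260.1058 $/yr


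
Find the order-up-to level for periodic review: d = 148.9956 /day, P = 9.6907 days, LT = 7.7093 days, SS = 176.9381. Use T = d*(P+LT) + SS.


P + LT = 17.4000
d*(P+LT) = 148.9956 * 17.4000 = 2592.5234
T = 2592.5234 + 176.9381 = 2769.4615

2769.4615 units


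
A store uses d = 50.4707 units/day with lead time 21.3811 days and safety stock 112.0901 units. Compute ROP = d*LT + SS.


d*LT = 50.4707 * 21.3811 = 1079.1191
ROP = 1079.1191 + 112.0901 = 1191.2092

1191.2092 units


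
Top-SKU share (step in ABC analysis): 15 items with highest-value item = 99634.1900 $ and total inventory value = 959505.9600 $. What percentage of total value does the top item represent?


Top item = 99634.1900
Total = 959505.9600
Percentage = 99634.1900 / 959505.9600 * 100 = 10.3839

10.3839%


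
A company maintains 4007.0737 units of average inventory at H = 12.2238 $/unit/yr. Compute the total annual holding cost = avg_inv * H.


Cost = 4007.0737 * 12.2238 = 48981.6675

48981.6675 $/yr


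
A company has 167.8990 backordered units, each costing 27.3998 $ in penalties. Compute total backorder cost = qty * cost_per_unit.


Total = 167.8990 * 27.3998 = 4600.3990

4600.3990 $
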